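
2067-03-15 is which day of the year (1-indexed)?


Date: March 15, 2067
Days in months 1 through 2: 59
Plus 15 days in March

Day of year: 74


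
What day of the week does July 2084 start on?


Target: July 1, 2084
Anchor: Jan 1, 2084. With p = 2084 - 1 = 2083: (p + p//4 - p//100 + p//400) mod 7 = (2083 + 520 - 20 + 5) mod 7 = 2588 mod 7 = 5 -> Saturday (Mon=0 ... Sun=6)
Days before July (Jan-Jun): 182 days
Weekday index = (5 + 182) mod 7 = 5

Saturday


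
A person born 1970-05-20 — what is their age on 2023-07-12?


Birth: 1970-05-20
Reference: 2023-07-12
Year difference: 2023 - 1970 = 53

53 years old


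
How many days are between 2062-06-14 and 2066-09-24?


From 2062-06-14 to 2066-09-24
2062-06-14: days before June = 31 + 28 + 31 + 30 + 31 = 151 (2062 is not a leap year); day of year = 151 + 14 = 165
2066-09-24: days before September = 31 + 28 + 31 + 30 + 31 + 30 + 31 + 31 = 243 (2066 is not a leap year); day of year = 243 + 24 = 267
Rest of 2062: 365 - 165 = 200
Full years 2063 (365), 2064 (366), 2065 (365): 1096
Total = 200 + 1096 + 267 = 1563

1563 days


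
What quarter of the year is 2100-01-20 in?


Month: January (month 1)
Q1: Jan-Mar, Q2: Apr-Jun, Q3: Jul-Sep, Q4: Oct-Dec

Q1


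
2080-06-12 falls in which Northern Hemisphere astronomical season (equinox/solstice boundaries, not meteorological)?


Date: June 12
Astronomical Spring (approx.; exact equinox/solstice day varies by year): March 20 to June 20
June 12 falls within the Spring window

Spring


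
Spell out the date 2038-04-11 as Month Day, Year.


ISO 2038-04-11 parses as year=2038, month=04, day=11
Month 4 -> April

April 11, 2038


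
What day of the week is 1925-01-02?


Date: January 2, 1925
Anchor: Jan 1, 1925. With p = 1925 - 1 = 1924: (p + p//4 - p//100 + p//400) mod 7 = (1924 + 481 - 19 + 4) mod 7 = 2390 mod 7 = 3 -> Thursday (Mon=0 ... Sun=6)
Days into year = 2 - 1 = 1
Weekday index = (3 + 1) mod 7 = 4

Day of the week: Friday


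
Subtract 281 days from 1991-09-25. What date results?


Start: 1991-09-25, subtract 281 days
Back 25 days from September 25 reaches August 31, 1991 -> 256 left
August 1991 has 31 days -> back to July 31, 1991 -> 225 left
July 1991 has 31 days -> back to June 30, 1991 -> 194 left
June 1991 has 30 days -> back to May 31, 1991 -> 164 left
May 1991 has 31 days -> back to April 30, 1991 -> 133 left
April 1991 has 30 days -> back to March 31, 1991 -> 103 left
March 1991 has 31 days -> back to February 28, 1991 -> 72 left
February 1991 has 28 days -> back to January 31, 1991 -> 44 left
January 1991 has 31 days -> back to December 31, 1990 -> 13 left
December 1990: 31 - 13 = 18 -> lands on December 18

Result: 1990-12-18


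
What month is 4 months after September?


September is month 9
9 + 4 = 13; wrap: 13 - 12 = 1

January


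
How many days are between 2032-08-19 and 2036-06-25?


From 2032-08-19 to 2036-06-25
2032-08-19: days before August = 31 + 29 + 31 + 30 + 31 + 30 + 31 = 213 (2032 is a leap year); day of year = 213 + 19 = 232
2036-06-25: days before June = 31 + 29 + 31 + 30 + 31 = 152 (2036 is a leap year); day of year = 152 + 25 = 177
Rest of 2032: 366 - 232 = 134
Full years 2033 (365), 2034 (365), 2035 (365): 1095
Total = 134 + 1095 + 177 = 1406

1406 days


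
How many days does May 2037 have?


May 2037

31 days


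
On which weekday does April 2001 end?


April 2001 has 30 days
Anchor: Jan 1, 2001. With p = 2001 - 1 = 2000: (p + p//4 - p//100 + p//400) mod 7 = (2000 + 500 - 20 + 5) mod 7 = 2485 mod 7 = 0 -> Monday (Mon=0 ... Sun=6)
Days before April (Jan-Mar): 90; April 1 index = (0 + 90) mod 7 = 6 -> Sunday
Last day offset: 30 - 1 = 29 days
Weekday index = (6 + 29) mod 7 = 0

Monday, April 30


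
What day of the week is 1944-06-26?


Date: June 26, 1944
Anchor: Jan 1, 1944. With p = 1944 - 1 = 1943: (p + p//4 - p//100 + p//400) mod 7 = (1943 + 485 - 19 + 4) mod 7 = 2413 mod 7 = 5 -> Saturday (Mon=0 ... Sun=6)
Days before June (Jan-May): 152; offset = 152 + 26 - 1 = 177
Weekday index = (5 + 177) mod 7 = 0

Day of the week: Monday


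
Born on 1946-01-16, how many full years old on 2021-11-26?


Birth: 1946-01-16
Reference: 2021-11-26
Year difference: 2021 - 1946 = 75

75 years old


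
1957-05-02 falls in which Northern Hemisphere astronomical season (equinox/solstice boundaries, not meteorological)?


Date: May 2
Astronomical Spring (approx.; exact equinox/solstice day varies by year): March 20 to June 20
May 2 falls within the Spring window

Spring


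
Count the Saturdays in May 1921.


May 1921 has 31 days
Anchor: Jan 1, 1921. With p = 1921 - 1 = 1920: (p + p//4 - p//100 + p//400) mod 7 = (1920 + 480 - 19 + 4) mod 7 = 2385 mod 7 = 5 -> Saturday (Mon=0 ... Sun=6)
Days before May (Jan-Apr): 120; May 1 index = (5 + 120) mod 7 = 6 -> Sunday
First Saturday is May 7
Saturdays: 7, 14, 21, 28

4 Saturdays


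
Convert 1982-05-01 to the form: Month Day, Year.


ISO 1982-05-01 parses as year=1982, month=05, day=01
Month 5 -> May

May 1, 1982


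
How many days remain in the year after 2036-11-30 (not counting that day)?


Day of year: 335 of 366
Remaining = 366 - 335

31 days


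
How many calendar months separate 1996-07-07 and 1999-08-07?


From July 1996 to August 1999
3 years * 12 = 36 months, plus 1 month = 37

37 months


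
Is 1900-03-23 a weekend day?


Anchor: Jan 1, 1900. With p = 1900 - 1 = 1899: (p + p//4 - p//100 + p//400) mod 7 = (1899 + 474 - 18 + 4) mod 7 = 2359 mod 7 = 0 -> Monday (Mon=0 ... Sun=6)
Day of year: 82; offset = 81
Weekday index = (0 + 81) mod 7 = 4 -> Friday
Weekend days: Saturday, Sunday

No


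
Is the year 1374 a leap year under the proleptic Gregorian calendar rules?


Gregorian leap year rule: divisible by 4, but not by 100, unless also by 400.
1374 is not divisible by 4 -> not a leap year

No


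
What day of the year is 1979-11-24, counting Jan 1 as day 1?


Date: November 24, 1979
Days in months 1 through 10: 304
Plus 24 days in November

Day of year: 328


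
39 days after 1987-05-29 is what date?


Start: 1987-05-29, add 39 days
May 1987 has 31 days: 31 - 29 = 2 days to May 31 -> 37 left
June 1987 has 30 days -> 7 left
July 1987: 7 <= 31 -> lands on July 7

Result: 1987-07-07


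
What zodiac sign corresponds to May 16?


Date: May 16
Conventional tropical zodiac dates: Taurus from April 20 onward; Gemini starts May 21
May 16 falls within the Taurus range

Taurus


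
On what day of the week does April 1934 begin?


Target: April 1, 1934
Anchor: Jan 1, 1934. With p = 1934 - 1 = 1933: (p + p//4 - p//100 + p//400) mod 7 = (1933 + 483 - 19 + 4) mod 7 = 2401 mod 7 = 0 -> Monday (Mon=0 ... Sun=6)
Days before April (Jan-Mar): 90 days
Weekday index = (0 + 90) mod 7 = 6

Sunday


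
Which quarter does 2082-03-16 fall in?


Month: March (month 3)
Q1: Jan-Mar, Q2: Apr-Jun, Q3: Jul-Sep, Q4: Oct-Dec

Q1


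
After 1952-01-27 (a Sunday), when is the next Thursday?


Current: Sunday
Target: Thursday
Days ahead: 4

Next Thursday: 1952-01-31


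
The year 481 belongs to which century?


Century = (year - 1) // 100 + 1
= (481 - 1) // 100 + 1
= 480 // 100 + 1
= 4 + 1

5th century


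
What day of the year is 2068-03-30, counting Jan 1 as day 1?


Date: March 30, 2068
Days in months 1 through 2: 60
Plus 30 days in March

Day of year: 90


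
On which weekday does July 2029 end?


July 2029 has 31 days
Anchor: Jan 1, 2029. With p = 2029 - 1 = 2028: (p + p//4 - p//100 + p//400) mod 7 = (2028 + 507 - 20 + 5) mod 7 = 2520 mod 7 = 0 -> Monday (Mon=0 ... Sun=6)
Days before July (Jan-Jun): 181; July 1 index = (0 + 181) mod 7 = 6 -> Sunday
Last day offset: 31 - 1 = 30 days
Weekday index = (6 + 30) mod 7 = 1

Tuesday, July 31


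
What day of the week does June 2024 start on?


Target: June 1, 2024
Anchor: Jan 1, 2024. With p = 2024 - 1 = 2023: (p + p//4 - p//100 + p//400) mod 7 = (2023 + 505 - 20 + 5) mod 7 = 2513 mod 7 = 0 -> Monday (Mon=0 ... Sun=6)
Days before June (Jan-May): 152 days
Weekday index = (0 + 152) mod 7 = 5

Saturday


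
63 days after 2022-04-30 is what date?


Start: 2022-04-30, add 63 days
April 30 is the last day of April 2022 -> 63 left
May 2022 has 31 days -> 32 left
June 2022 has 30 days -> 2 left
July 2022: 2 <= 31 -> lands on July 2

Result: 2022-07-02


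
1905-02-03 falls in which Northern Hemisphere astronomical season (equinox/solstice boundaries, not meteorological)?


Date: February 3
Astronomical Winter (approx.; exact equinox/solstice day varies by year): December 21 to March 19
February 3 falls within the Winter window

Winter


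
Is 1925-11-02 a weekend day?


Anchor: Jan 1, 1925. With p = 1925 - 1 = 1924: (p + p//4 - p//100 + p//400) mod 7 = (1924 + 481 - 19 + 4) mod 7 = 2390 mod 7 = 3 -> Thursday (Mon=0 ... Sun=6)
Day of year: 306; offset = 305
Weekday index = (3 + 305) mod 7 = 0 -> Monday
Weekend days: Saturday, Sunday

No


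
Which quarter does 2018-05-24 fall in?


Month: May (month 5)
Q1: Jan-Mar, Q2: Apr-Jun, Q3: Jul-Sep, Q4: Oct-Dec

Q2


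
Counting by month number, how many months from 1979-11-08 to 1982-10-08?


From November 1979 to October 1982
3 years * 12 = 36 months, minus 1 month = 35

35 months


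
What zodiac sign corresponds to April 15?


Date: April 15
Conventional tropical zodiac dates: Aries from March 21 onward; Taurus starts April 20
April 15 falls within the Aries range

Aries


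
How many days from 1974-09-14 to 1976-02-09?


From 1974-09-14 to 1976-02-09
1974-09-14: days before September = 31 + 28 + 31 + 30 + 31 + 30 + 31 + 31 = 243 (1974 is not a leap year); day of year = 243 + 14 = 257
1976-02-09: days before February = 31; day of year = 31 + 9 = 40
Rest of 1974: 365 - 257 = 108
Full years 1975 (365): 365
Total = 108 + 365 + 40 = 513

513 days


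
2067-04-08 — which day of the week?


Date: April 8, 2067
Anchor: Jan 1, 2067. With p = 2067 - 1 = 2066: (p + p//4 - p//100 + p//400) mod 7 = (2066 + 516 - 20 + 5) mod 7 = 2567 mod 7 = 5 -> Saturday (Mon=0 ... Sun=6)
Days before April (Jan-Mar): 90; offset = 90 + 8 - 1 = 97
Weekday index = (5 + 97) mod 7 = 4

Day of the week: Friday


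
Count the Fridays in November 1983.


November 1983 has 30 days
Anchor: Jan 1, 1983. With p = 1983 - 1 = 1982: (p + p//4 - p//100 + p//400) mod 7 = (1982 + 495 - 19 + 4) mod 7 = 2462 mod 7 = 5 -> Saturday (Mon=0 ... Sun=6)
Days before November (Jan-Oct): 304; November 1 index = (5 + 304) mod 7 = 1 -> Tuesday
First Friday is November 4
Fridays: 4, 11, 18, 25

4 Fridays


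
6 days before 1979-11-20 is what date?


Start: 1979-11-20, subtract 6 days
20 - 6 = 14 stays within November 1979

Result: 1979-11-14


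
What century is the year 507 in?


Century = (year - 1) // 100 + 1
= (507 - 1) // 100 + 1
= 506 // 100 + 1
= 5 + 1

6th century


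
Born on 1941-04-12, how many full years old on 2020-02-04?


Birth: 1941-04-12
Reference: 2020-02-04
Year difference: 2020 - 1941 = 79
Birthday not yet reached in 2020, subtract 1

78 years old


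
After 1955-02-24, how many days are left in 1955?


Day of year: 55 of 365
Remaining = 365 - 55

310 days


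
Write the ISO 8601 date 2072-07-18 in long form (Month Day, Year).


ISO 2072-07-18 parses as year=2072, month=07, day=18
Month 7 -> July

July 18, 2072


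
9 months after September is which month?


September is month 9
9 + 9 = 18; wrap: 18 - 12 = 6

June


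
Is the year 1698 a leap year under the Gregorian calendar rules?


Gregorian leap year rule: divisible by 4, but not by 100, unless also by 400.
1698 is not divisible by 4 -> not a leap year

No


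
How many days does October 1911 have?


October 1911

31 days


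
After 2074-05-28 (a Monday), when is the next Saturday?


Current: Monday
Target: Saturday
Days ahead: 5

Next Saturday: 2074-06-02


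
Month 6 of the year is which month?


Month 6 of 12

June


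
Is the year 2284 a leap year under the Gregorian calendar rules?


Gregorian leap year rule: divisible by 4, but not by 100, unless also by 400.
2284 is divisible by 4 but not 100 -> leap year

Yes


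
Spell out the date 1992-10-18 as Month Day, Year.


ISO 1992-10-18 parses as year=1992, month=10, day=18
Month 10 -> October

October 18, 1992


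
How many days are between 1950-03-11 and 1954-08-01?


From 1950-03-11 to 1954-08-01
1950-03-11: days before March = 31 + 28 = 59 (1950 is not a leap year); day of year = 59 + 11 = 70
1954-08-01: days before August = 31 + 28 + 31 + 30 + 31 + 30 + 31 = 212 (1954 is not a leap year); day of year = 212 + 1 = 213
Rest of 1950: 365 - 70 = 295
Full years 1951 (365), 1952 (366), 1953 (365): 1096
Total = 295 + 1096 + 213 = 1604

1604 days


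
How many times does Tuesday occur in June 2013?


June 2013 has 30 days
Anchor: Jan 1, 2013. With p = 2013 - 1 = 2012: (p + p//4 - p//100 + p//400) mod 7 = (2012 + 503 - 20 + 5) mod 7 = 2500 mod 7 = 1 -> Tuesday (Mon=0 ... Sun=6)
Days before June (Jan-May): 151; June 1 index = (1 + 151) mod 7 = 5 -> Saturday
First Tuesday is June 4
Tuesdays: 4, 11, 18, 25

4 Tuesdays


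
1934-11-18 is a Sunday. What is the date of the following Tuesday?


Current: Sunday
Target: Tuesday
Days ahead: 2

Next Tuesday: 1934-11-20


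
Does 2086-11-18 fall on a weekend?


Anchor: Jan 1, 2086. With p = 2086 - 1 = 2085: (p + p//4 - p//100 + p//400) mod 7 = (2085 + 521 - 20 + 5) mod 7 = 2591 mod 7 = 1 -> Tuesday (Mon=0 ... Sun=6)
Day of year: 322; offset = 321
Weekday index = (1 + 321) mod 7 = 0 -> Monday
Weekend days: Saturday, Sunday

No


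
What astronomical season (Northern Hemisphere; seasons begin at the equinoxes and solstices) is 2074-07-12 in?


Date: July 12
Astronomical Summer (approx.; exact equinox/solstice day varies by year): June 21 to September 21
July 12 falls within the Summer window

Summer


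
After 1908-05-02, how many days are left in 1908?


Day of year: 123 of 366
Remaining = 366 - 123

243 days


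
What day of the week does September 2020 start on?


Target: September 1, 2020
Anchor: Jan 1, 2020. With p = 2020 - 1 = 2019: (p + p//4 - p//100 + p//400) mod 7 = (2019 + 504 - 20 + 5) mod 7 = 2508 mod 7 = 2 -> Wednesday (Mon=0 ... Sun=6)
Days before September (Jan-Aug): 244 days
Weekday index = (2 + 244) mod 7 = 1

Tuesday


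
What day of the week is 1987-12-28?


Date: December 28, 1987
Anchor: Jan 1, 1987. With p = 1987 - 1 = 1986: (p + p//4 - p//100 + p//400) mod 7 = (1986 + 496 - 19 + 4) mod 7 = 2467 mod 7 = 3 -> Thursday (Mon=0 ... Sun=6)
Days before December (Jan-Nov): 334; offset = 334 + 28 - 1 = 361
Weekday index = (3 + 361) mod 7 = 0

Day of the week: Monday


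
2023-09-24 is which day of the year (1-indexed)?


Date: September 24, 2023
Days in months 1 through 8: 243
Plus 24 days in September

Day of year: 267


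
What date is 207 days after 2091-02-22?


Start: 2091-02-22, add 207 days
February 2091 has 28 days: 28 - 22 = 6 days to February 28 -> 201 left
March 2091 has 31 days -> 170 left
April 2091 has 30 days -> 140 left
May 2091 has 31 days -> 109 left
June 2091 has 30 days -> 79 left
July 2091 has 31 days -> 48 left
August 2091 has 31 days -> 17 left
September 2091: 17 <= 30 -> lands on September 17

Result: 2091-09-17


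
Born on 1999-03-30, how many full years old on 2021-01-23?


Birth: 1999-03-30
Reference: 2021-01-23
Year difference: 2021 - 1999 = 22
Birthday not yet reached in 2021, subtract 1

21 years old


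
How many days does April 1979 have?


April 1979

30 days


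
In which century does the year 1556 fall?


Century = (year - 1) // 100 + 1
= (1556 - 1) // 100 + 1
= 1555 // 100 + 1
= 15 + 1

16th century


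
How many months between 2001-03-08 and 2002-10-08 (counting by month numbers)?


From March 2001 to October 2002
1 year * 12 = 12 months, plus 7 months = 19

19 months


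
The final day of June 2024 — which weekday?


June 2024 has 30 days
Anchor: Jan 1, 2024. With p = 2024 - 1 = 2023: (p + p//4 - p//100 + p//400) mod 7 = (2023 + 505 - 20 + 5) mod 7 = 2513 mod 7 = 0 -> Monday (Mon=0 ... Sun=6)
Days before June (Jan-May): 152; June 1 index = (0 + 152) mod 7 = 5 -> Saturday
Last day offset: 30 - 1 = 29 days
Weekday index = (5 + 29) mod 7 = 6

Sunday, June 30


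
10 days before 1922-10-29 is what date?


Start: 1922-10-29, subtract 10 days
29 - 10 = 19 stays within October 1922

Result: 1922-10-19


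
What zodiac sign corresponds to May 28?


Date: May 28
Conventional tropical zodiac dates: Gemini from May 21 onward; Cancer starts June 21
May 28 falls within the Gemini range

Gemini


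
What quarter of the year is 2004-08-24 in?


Month: August (month 8)
Q1: Jan-Mar, Q2: Apr-Jun, Q3: Jul-Sep, Q4: Oct-Dec

Q3


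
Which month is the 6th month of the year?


Month 6 of 12

June


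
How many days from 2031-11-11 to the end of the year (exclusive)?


Day of year: 315 of 365
Remaining = 365 - 315

50 days


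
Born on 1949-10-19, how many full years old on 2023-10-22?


Birth: 1949-10-19
Reference: 2023-10-22
Year difference: 2023 - 1949 = 74

74 years old


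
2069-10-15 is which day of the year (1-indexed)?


Date: October 15, 2069
Days in months 1 through 9: 273
Plus 15 days in October

Day of year: 288


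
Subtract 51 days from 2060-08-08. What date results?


Start: 2060-08-08, subtract 51 days
Back 8 days from August 8 reaches July 31, 2060 -> 43 left
July 2060 has 31 days -> back to June 30, 2060 -> 12 left
June 2060: 30 - 12 = 18 -> lands on June 18

Result: 2060-06-18


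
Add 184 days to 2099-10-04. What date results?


Start: 2099-10-04, add 184 days
October 2099 has 31 days: 31 - 4 = 27 days to October 31 -> 157 left
November 2099 has 30 days -> 127 left
December 2099 has 31 days -> 96 left
January 2100 has 31 days -> 65 left
February 2100 has 28 days -> 37 left
March 2100 has 31 days -> 6 left
April 2100: 6 <= 30 -> lands on April 6

Result: 2100-04-06


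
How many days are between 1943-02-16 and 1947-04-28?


From 1943-02-16 to 1947-04-28
1943-02-16: days before February = 31; day of year = 31 + 16 = 47
1947-04-28: days before April = 31 + 28 + 31 = 90 (1947 is not a leap year); day of year = 90 + 28 = 118
Rest of 1943: 365 - 47 = 318
Full years 1944 (366), 1945 (365), 1946 (365): 1096
Total = 318 + 1096 + 118 = 1532

1532 days


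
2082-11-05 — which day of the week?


Date: November 5, 2082
Anchor: Jan 1, 2082. With p = 2082 - 1 = 2081: (p + p//4 - p//100 + p//400) mod 7 = (2081 + 520 - 20 + 5) mod 7 = 2586 mod 7 = 3 -> Thursday (Mon=0 ... Sun=6)
Days before November (Jan-Oct): 304; offset = 304 + 5 - 1 = 308
Weekday index = (3 + 308) mod 7 = 3

Day of the week: Thursday


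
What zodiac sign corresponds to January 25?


Date: January 25
Conventional tropical zodiac dates: Aquarius from January 20 onward; Pisces starts February 19
January 25 falls within the Aquarius range

Aquarius


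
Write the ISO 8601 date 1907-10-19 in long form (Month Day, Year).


ISO 1907-10-19 parses as year=1907, month=10, day=19
Month 10 -> October

October 19, 1907


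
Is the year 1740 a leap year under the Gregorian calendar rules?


Gregorian leap year rule: divisible by 4, but not by 100, unless also by 400.
1740 is divisible by 4 but not 100 -> leap year

Yes


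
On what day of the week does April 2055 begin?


Target: April 1, 2055
Anchor: Jan 1, 2055. With p = 2055 - 1 = 2054: (p + p//4 - p//100 + p//400) mod 7 = (2054 + 513 - 20 + 5) mod 7 = 2552 mod 7 = 4 -> Friday (Mon=0 ... Sun=6)
Days before April (Jan-Mar): 90 days
Weekday index = (4 + 90) mod 7 = 3

Thursday


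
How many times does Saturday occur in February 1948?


February 1948 has 29 days
Anchor: Jan 1, 1948. With p = 1948 - 1 = 1947: (p + p//4 - p//100 + p//400) mod 7 = (1947 + 486 - 19 + 4) mod 7 = 2418 mod 7 = 3 -> Thursday (Mon=0 ... Sun=6)
Days before February (Jan): 31; February 1 index = (3 + 31) mod 7 = 6 -> Sunday
First Saturday is February 7
Saturdays: 7, 14, 21, 28

4 Saturdays


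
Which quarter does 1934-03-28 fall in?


Month: March (month 3)
Q1: Jan-Mar, Q2: Apr-Jun, Q3: Jul-Sep, Q4: Oct-Dec

Q1


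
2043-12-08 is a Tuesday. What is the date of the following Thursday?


Current: Tuesday
Target: Thursday
Days ahead: 2

Next Thursday: 2043-12-10


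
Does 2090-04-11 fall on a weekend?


Anchor: Jan 1, 2090. With p = 2090 - 1 = 2089: (p + p//4 - p//100 + p//400) mod 7 = (2089 + 522 - 20 + 5) mod 7 = 2596 mod 7 = 6 -> Sunday (Mon=0 ... Sun=6)
Day of year: 101; offset = 100
Weekday index = (6 + 100) mod 7 = 1 -> Tuesday
Weekend days: Saturday, Sunday

No


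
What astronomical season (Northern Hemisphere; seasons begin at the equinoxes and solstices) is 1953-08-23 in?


Date: August 23
Astronomical Summer (approx.; exact equinox/solstice day varies by year): June 21 to September 21
August 23 falls within the Summer window

Summer


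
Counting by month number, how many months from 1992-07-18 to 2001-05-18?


From July 1992 to May 2001
9 years * 12 = 108 months, minus 2 months = 106

106 months


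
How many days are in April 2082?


April 2082

30 days


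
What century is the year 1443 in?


Century = (year - 1) // 100 + 1
= (1443 - 1) // 100 + 1
= 1442 // 100 + 1
= 14 + 1

15th century


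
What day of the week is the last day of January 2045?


January 2045 has 31 days
Anchor: Jan 1, 2045. With p = 2045 - 1 = 2044: (p + p//4 - p//100 + p//400) mod 7 = (2044 + 511 - 20 + 5) mod 7 = 2540 mod 7 = 6 -> Sunday (Mon=0 ... Sun=6)
January 1 is the anchor itself -> Sunday
Last day offset: 31 - 1 = 30 days
Weekday index = (6 + 30) mod 7 = 1

Tuesday, January 31


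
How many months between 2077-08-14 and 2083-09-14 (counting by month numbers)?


From August 2077 to September 2083
6 years * 12 = 72 months, plus 1 month = 73

73 months


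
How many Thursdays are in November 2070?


November 2070 has 30 days
Anchor: Jan 1, 2070. With p = 2070 - 1 = 2069: (p + p//4 - p//100 + p//400) mod 7 = (2069 + 517 - 20 + 5) mod 7 = 2571 mod 7 = 2 -> Wednesday (Mon=0 ... Sun=6)
Days before November (Jan-Oct): 304; November 1 index = (2 + 304) mod 7 = 5 -> Saturday
First Thursday is November 6
Thursdays: 6, 13, 20, 27

4 Thursdays


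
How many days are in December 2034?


December 2034

31 days


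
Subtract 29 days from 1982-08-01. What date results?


Start: 1982-08-01, subtract 29 days
Back 1 day from August 1 reaches July 31, 1982 -> 28 left
July 1982: 31 - 28 = 3 -> lands on July 3

Result: 1982-07-03


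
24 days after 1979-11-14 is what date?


Start: 1979-11-14, add 24 days
November 1979 has 30 days: 30 - 14 = 16 days to November 30 -> 8 left
December 1979: 8 <= 31 -> lands on December 8

Result: 1979-12-08


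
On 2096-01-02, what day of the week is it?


Date: January 2, 2096
Anchor: Jan 1, 2096. With p = 2096 - 1 = 2095: (p + p//4 - p//100 + p//400) mod 7 = (2095 + 523 - 20 + 5) mod 7 = 2603 mod 7 = 6 -> Sunday (Mon=0 ... Sun=6)
Days into year = 2 - 1 = 1
Weekday index = (6 + 1) mod 7 = 0

Day of the week: Monday


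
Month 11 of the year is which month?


Month 11 of 12

November


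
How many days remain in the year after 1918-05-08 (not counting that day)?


Day of year: 128 of 365
Remaining = 365 - 128

237 days


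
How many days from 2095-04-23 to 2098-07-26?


From 2095-04-23 to 2098-07-26
2095-04-23: days before April = 31 + 28 + 31 = 90 (2095 is not a leap year); day of year = 90 + 23 = 113
2098-07-26: days before July = 31 + 28 + 31 + 30 + 31 + 30 = 181 (2098 is not a leap year); day of year = 181 + 26 = 207
Rest of 2095: 365 - 113 = 252
Full years 2096 (366), 2097 (365): 731
Total = 252 + 731 + 207 = 1190

1190 days


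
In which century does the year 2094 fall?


Century = (year - 1) // 100 + 1
= (2094 - 1) // 100 + 1
= 2093 // 100 + 1
= 20 + 1

21st century


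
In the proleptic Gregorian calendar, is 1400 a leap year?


Gregorian leap year rule: divisible by 4, but not by 100, unless also by 400.
1400 is divisible by 100 but not 400 -> not a leap year

No


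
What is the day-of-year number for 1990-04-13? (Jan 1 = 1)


Date: April 13, 1990
Days in months 1 through 3: 90
Plus 13 days in April

Day of year: 103


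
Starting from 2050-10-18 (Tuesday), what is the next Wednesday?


Current: Tuesday
Target: Wednesday
Days ahead: 1

Next Wednesday: 2050-10-19


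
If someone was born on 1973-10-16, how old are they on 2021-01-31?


Birth: 1973-10-16
Reference: 2021-01-31
Year difference: 2021 - 1973 = 48
Birthday not yet reached in 2021, subtract 1

47 years old


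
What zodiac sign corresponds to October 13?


Date: October 13
Conventional tropical zodiac dates: Libra from September 23 onward; Scorpio starts October 23
October 13 falls within the Libra range

Libra


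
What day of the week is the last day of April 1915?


April 1915 has 30 days
Anchor: Jan 1, 1915. With p = 1915 - 1 = 1914: (p + p//4 - p//100 + p//400) mod 7 = (1914 + 478 - 19 + 4) mod 7 = 2377 mod 7 = 4 -> Friday (Mon=0 ... Sun=6)
Days before April (Jan-Mar): 90; April 1 index = (4 + 90) mod 7 = 3 -> Thursday
Last day offset: 30 - 1 = 29 days
Weekday index = (3 + 29) mod 7 = 4

Friday, April 30


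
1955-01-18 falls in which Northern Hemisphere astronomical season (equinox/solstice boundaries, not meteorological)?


Date: January 18
Astronomical Winter (approx.; exact equinox/solstice day varies by year): December 21 to March 19
January 18 falls within the Winter window

Winter


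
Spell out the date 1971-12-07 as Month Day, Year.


ISO 1971-12-07 parses as year=1971, month=12, day=07
Month 12 -> December

December 7, 1971


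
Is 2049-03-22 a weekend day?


Anchor: Jan 1, 2049. With p = 2049 - 1 = 2048: (p + p//4 - p//100 + p//400) mod 7 = (2048 + 512 - 20 + 5) mod 7 = 2545 mod 7 = 4 -> Friday (Mon=0 ... Sun=6)
Day of year: 81; offset = 80
Weekday index = (4 + 80) mod 7 = 0 -> Monday
Weekend days: Saturday, Sunday

No


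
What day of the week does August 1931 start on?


Target: August 1, 1931
Anchor: Jan 1, 1931. With p = 1931 - 1 = 1930: (p + p//4 - p//100 + p//400) mod 7 = (1930 + 482 - 19 + 4) mod 7 = 2397 mod 7 = 3 -> Thursday (Mon=0 ... Sun=6)
Days before August (Jan-Jul): 212 days
Weekday index = (3 + 212) mod 7 = 5

Saturday


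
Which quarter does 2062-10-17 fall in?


Month: October (month 10)
Q1: Jan-Mar, Q2: Apr-Jun, Q3: Jul-Sep, Q4: Oct-Dec

Q4


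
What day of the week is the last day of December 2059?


December 2059 has 31 days
Anchor: Jan 1, 2059. With p = 2059 - 1 = 2058: (p + p//4 - p//100 + p//400) mod 7 = (2058 + 514 - 20 + 5) mod 7 = 2557 mod 7 = 2 -> Wednesday (Mon=0 ... Sun=6)
Days before December (Jan-Nov): 334; December 1 index = (2 + 334) mod 7 = 0 -> Monday
Last day offset: 31 - 1 = 30 days
Weekday index = (0 + 30) mod 7 = 2

Wednesday, December 31


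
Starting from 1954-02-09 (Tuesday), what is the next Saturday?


Current: Tuesday
Target: Saturday
Days ahead: 4

Next Saturday: 1954-02-13


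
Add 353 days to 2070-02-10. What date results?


Start: 2070-02-10, add 353 days
February 2070 has 28 days: 28 - 10 = 18 days to February 28 -> 335 left
March 2070 has 31 days -> 304 left
April 2070 has 30 days -> 274 left
May 2070 has 31 days -> 243 left
June 2070 has 30 days -> 213 left
July 2070 has 31 days -> 182 left
August 2070 has 31 days -> 151 left
September 2070 has 30 days -> 121 left
October 2070 has 31 days -> 90 left
November 2070 has 30 days -> 60 left
December 2070 has 31 days -> 29 left
January 2071: 29 <= 31 -> lands on January 29

Result: 2071-01-29


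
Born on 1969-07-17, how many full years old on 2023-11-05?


Birth: 1969-07-17
Reference: 2023-11-05
Year difference: 2023 - 1969 = 54

54 years old


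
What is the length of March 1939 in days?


March 1939

31 days


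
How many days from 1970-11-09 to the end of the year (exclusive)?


Day of year: 313 of 365
Remaining = 365 - 313

52 days


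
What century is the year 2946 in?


Century = (year - 1) // 100 + 1
= (2946 - 1) // 100 + 1
= 2945 // 100 + 1
= 29 + 1

30th century


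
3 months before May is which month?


May is month 5
5 - 3 = 2

February


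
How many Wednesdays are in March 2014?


March 2014 has 31 days
Anchor: Jan 1, 2014. With p = 2014 - 1 = 2013: (p + p//4 - p//100 + p//400) mod 7 = (2013 + 503 - 20 + 5) mod 7 = 2501 mod 7 = 2 -> Wednesday (Mon=0 ... Sun=6)
Days before March (Jan-Feb): 59; March 1 index = (2 + 59) mod 7 = 5 -> Saturday
First Wednesday is March 5
Wednesdays: 5, 12, 19, 26

4 Wednesdays


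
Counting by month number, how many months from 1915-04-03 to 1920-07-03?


From April 1915 to July 1920
5 years * 12 = 60 months, plus 3 months = 63

63 months


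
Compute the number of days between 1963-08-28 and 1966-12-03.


From 1963-08-28 to 1966-12-03
1963-08-28: days before August = 31 + 28 + 31 + 30 + 31 + 30 + 31 = 212 (1963 is not a leap year); day of year = 212 + 28 = 240
1966-12-03: days before December = 31 + 28 + 31 + 30 + 31 + 30 + 31 + 31 + 30 + 31 + 30 = 334 (1966 is not a leap year); day of year = 334 + 3 = 337
Rest of 1963: 365 - 240 = 125
Full years 1964 (366), 1965 (365): 731
Total = 125 + 731 + 337 = 1193

1193 days


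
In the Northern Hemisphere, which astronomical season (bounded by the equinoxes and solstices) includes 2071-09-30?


Date: September 30
Astronomical Autumn (approx.; exact equinox/solstice day varies by year): September 22 to December 20
September 30 falls within the Autumn window

Autumn


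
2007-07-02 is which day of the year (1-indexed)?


Date: July 2, 2007
Days in months 1 through 6: 181
Plus 2 days in July

Day of year: 183


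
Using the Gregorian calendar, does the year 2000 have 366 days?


Gregorian leap year rule: divisible by 4, but not by 100, unless also by 400.
2000 is divisible by 400 -> leap year

Yes


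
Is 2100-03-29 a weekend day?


Anchor: Jan 1, 2100. With p = 2100 - 1 = 2099: (p + p//4 - p//100 + p//400) mod 7 = (2099 + 524 - 20 + 5) mod 7 = 2608 mod 7 = 4 -> Friday (Mon=0 ... Sun=6)
Day of year: 88; offset = 87
Weekday index = (4 + 87) mod 7 = 0 -> Monday
Weekend days: Saturday, Sunday

No


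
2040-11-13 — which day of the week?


Date: November 13, 2040
Anchor: Jan 1, 2040. With p = 2040 - 1 = 2039: (p + p//4 - p//100 + p//400) mod 7 = (2039 + 509 - 20 + 5) mod 7 = 2533 mod 7 = 6 -> Sunday (Mon=0 ... Sun=6)
Days before November (Jan-Oct): 305; offset = 305 + 13 - 1 = 317
Weekday index = (6 + 317) mod 7 = 1

Day of the week: Tuesday


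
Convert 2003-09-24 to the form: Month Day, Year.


ISO 2003-09-24 parses as year=2003, month=09, day=24
Month 9 -> September

September 24, 2003


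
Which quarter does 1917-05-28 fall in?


Month: May (month 5)
Q1: Jan-Mar, Q2: Apr-Jun, Q3: Jul-Sep, Q4: Oct-Dec

Q2


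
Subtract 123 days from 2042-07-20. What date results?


Start: 2042-07-20, subtract 123 days
Back 20 days from July 20 reaches June 30, 2042 -> 103 left
June 2042 has 30 days -> back to May 31, 2042 -> 73 left
May 2042 has 31 days -> back to April 30, 2042 -> 42 left
April 2042 has 30 days -> back to March 31, 2042 -> 12 left
March 2042: 31 - 12 = 19 -> lands on March 19

Result: 2042-03-19


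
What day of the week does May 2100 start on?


Target: May 1, 2100
Anchor: Jan 1, 2100. With p = 2100 - 1 = 2099: (p + p//4 - p//100 + p//400) mod 7 = (2099 + 524 - 20 + 5) mod 7 = 2608 mod 7 = 4 -> Friday (Mon=0 ... Sun=6)
Days before May (Jan-Apr): 120 days
Weekday index = (4 + 120) mod 7 = 5

Saturday


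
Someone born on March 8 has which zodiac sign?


Date: March 8
Conventional tropical zodiac dates: Pisces from February 19 onward; Aries starts March 21
March 8 falls within the Pisces range

Pisces


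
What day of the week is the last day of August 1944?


August 1944 has 31 days
Anchor: Jan 1, 1944. With p = 1944 - 1 = 1943: (p + p//4 - p//100 + p//400) mod 7 = (1943 + 485 - 19 + 4) mod 7 = 2413 mod 7 = 5 -> Saturday (Mon=0 ... Sun=6)
Days before August (Jan-Jul): 213; August 1 index = (5 + 213) mod 7 = 1 -> Tuesday
Last day offset: 31 - 1 = 30 days
Weekday index = (1 + 30) mod 7 = 3

Thursday, August 31


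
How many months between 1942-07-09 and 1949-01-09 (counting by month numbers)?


From July 1942 to January 1949
7 years * 12 = 84 months, minus 6 months = 78

78 months


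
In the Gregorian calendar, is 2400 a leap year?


Gregorian leap year rule: divisible by 4, but not by 100, unless also by 400.
2400 is divisible by 400 -> leap year

Yes


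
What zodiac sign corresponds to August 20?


Date: August 20
Conventional tropical zodiac dates: Leo from July 23 onward; Virgo starts August 23
August 20 falls within the Leo range

Leo


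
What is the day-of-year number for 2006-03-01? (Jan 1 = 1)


Date: March 1, 2006
Days in months 1 through 2: 59
Plus 1 days in March

Day of year: 60


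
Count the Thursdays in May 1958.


May 1958 has 31 days
Anchor: Jan 1, 1958. With p = 1958 - 1 = 1957: (p + p//4 - p//100 + p//400) mod 7 = (1957 + 489 - 19 + 4) mod 7 = 2431 mod 7 = 2 -> Wednesday (Mon=0 ... Sun=6)
Days before May (Jan-Apr): 120; May 1 index = (2 + 120) mod 7 = 3 -> Thursday
First Thursday is May 1
Thursdays: 1, 8, 15, 22, 29

5 Thursdays


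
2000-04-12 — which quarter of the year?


Month: April (month 4)
Q1: Jan-Mar, Q2: Apr-Jun, Q3: Jul-Sep, Q4: Oct-Dec

Q2


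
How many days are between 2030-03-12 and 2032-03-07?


From 2030-03-12 to 2032-03-07
2030-03-12: days before March = 31 + 28 = 59 (2030 is not a leap year); day of year = 59 + 12 = 71
2032-03-07: days before March = 31 + 29 = 60 (2032 is a leap year); day of year = 60 + 7 = 67
Rest of 2030: 365 - 71 = 294
Full years 2031 (365): 365
Total = 294 + 365 + 67 = 726

726 days


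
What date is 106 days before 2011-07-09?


Start: 2011-07-09, subtract 106 days
Back 9 days from July 9 reaches June 30, 2011 -> 97 left
June 2011 has 30 days -> back to May 31, 2011 -> 67 left
May 2011 has 31 days -> back to April 30, 2011 -> 36 left
April 2011 has 30 days -> back to March 31, 2011 -> 6 left
March 2011: 31 - 6 = 25 -> lands on March 25

Result: 2011-03-25


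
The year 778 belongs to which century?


Century = (year - 1) // 100 + 1
= (778 - 1) // 100 + 1
= 777 // 100 + 1
= 7 + 1

8th century


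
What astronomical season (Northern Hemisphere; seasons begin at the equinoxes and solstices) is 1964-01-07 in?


Date: January 7
Astronomical Winter (approx.; exact equinox/solstice day varies by year): December 21 to March 19
January 7 falls within the Winter window

Winter


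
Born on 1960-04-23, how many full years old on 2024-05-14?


Birth: 1960-04-23
Reference: 2024-05-14
Year difference: 2024 - 1960 = 64

64 years old


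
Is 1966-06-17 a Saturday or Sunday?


Anchor: Jan 1, 1966. With p = 1966 - 1 = 1965: (p + p//4 - p//100 + p//400) mod 7 = (1965 + 491 - 19 + 4) mod 7 = 2441 mod 7 = 5 -> Saturday (Mon=0 ... Sun=6)
Day of year: 168; offset = 167
Weekday index = (5 + 167) mod 7 = 4 -> Friday
Weekend days: Saturday, Sunday

No


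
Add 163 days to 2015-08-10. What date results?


Start: 2015-08-10, add 163 days
August 2015 has 31 days: 31 - 10 = 21 days to August 31 -> 142 left
September 2015 has 30 days -> 112 left
October 2015 has 31 days -> 81 left
November 2015 has 30 days -> 51 left
December 2015 has 31 days -> 20 left
January 2016: 20 <= 31 -> lands on January 20

Result: 2016-01-20


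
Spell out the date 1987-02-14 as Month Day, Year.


ISO 1987-02-14 parses as year=1987, month=02, day=14
Month 2 -> February

February 14, 1987


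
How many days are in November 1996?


November 1996

30 days


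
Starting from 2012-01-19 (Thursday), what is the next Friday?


Current: Thursday
Target: Friday
Days ahead: 1

Next Friday: 2012-01-20


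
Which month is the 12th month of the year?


Month 12 of 12

December


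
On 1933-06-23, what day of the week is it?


Date: June 23, 1933
Anchor: Jan 1, 1933. With p = 1933 - 1 = 1932: (p + p//4 - p//100 + p//400) mod 7 = (1932 + 483 - 19 + 4) mod 7 = 2400 mod 7 = 6 -> Sunday (Mon=0 ... Sun=6)
Days before June (Jan-May): 151; offset = 151 + 23 - 1 = 173
Weekday index = (6 + 173) mod 7 = 4

Day of the week: Friday


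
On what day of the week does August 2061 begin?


Target: August 1, 2061
Anchor: Jan 1, 2061. With p = 2061 - 1 = 2060: (p + p//4 - p//100 + p//400) mod 7 = (2060 + 515 - 20 + 5) mod 7 = 2560 mod 7 = 5 -> Saturday (Mon=0 ... Sun=6)
Days before August (Jan-Jul): 212 days
Weekday index = (5 + 212) mod 7 = 0

Monday


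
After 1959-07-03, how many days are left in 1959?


Day of year: 184 of 365
Remaining = 365 - 184

181 days


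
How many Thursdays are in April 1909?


April 1909 has 30 days
Anchor: Jan 1, 1909. With p = 1909 - 1 = 1908: (p + p//4 - p//100 + p//400) mod 7 = (1908 + 477 - 19 + 4) mod 7 = 2370 mod 7 = 4 -> Friday (Mon=0 ... Sun=6)
Days before April (Jan-Mar): 90; April 1 index = (4 + 90) mod 7 = 3 -> Thursday
First Thursday is April 1
Thursdays: 1, 8, 15, 22, 29

5 Thursdays


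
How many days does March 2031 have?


March 2031

31 days


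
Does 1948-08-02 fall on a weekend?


Anchor: Jan 1, 1948. With p = 1948 - 1 = 1947: (p + p//4 - p//100 + p//400) mod 7 = (1947 + 486 - 19 + 4) mod 7 = 2418 mod 7 = 3 -> Thursday (Mon=0 ... Sun=6)
Day of year: 215; offset = 214
Weekday index = (3 + 214) mod 7 = 0 -> Monday
Weekend days: Saturday, Sunday

No


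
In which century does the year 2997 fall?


Century = (year - 1) // 100 + 1
= (2997 - 1) // 100 + 1
= 2996 // 100 + 1
= 29 + 1

30th century


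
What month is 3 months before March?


March is month 3
3 - 3 = 0; wrap: 0 + 12 = 12

December


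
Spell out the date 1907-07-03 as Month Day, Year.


ISO 1907-07-03 parses as year=1907, month=07, day=03
Month 7 -> July

July 3, 1907


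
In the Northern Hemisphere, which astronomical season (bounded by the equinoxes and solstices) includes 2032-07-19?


Date: July 19
Astronomical Summer (approx.; exact equinox/solstice day varies by year): June 21 to September 21
July 19 falls within the Summer window

Summer


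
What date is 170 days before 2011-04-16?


Start: 2011-04-16, subtract 170 days
Back 16 days from April 16 reaches March 31, 2011 -> 154 left
March 2011 has 31 days -> back to February 28, 2011 -> 123 left
February 2011 has 28 days -> back to January 31, 2011 -> 95 left
January 2011 has 31 days -> back to December 31, 2010 -> 64 left
December 2010 has 31 days -> back to November 30, 2010 -> 33 left
November 2010 has 30 days -> back to October 31, 2010 -> 3 left
October 2010: 31 - 3 = 28 -> lands on October 28

Result: 2010-10-28


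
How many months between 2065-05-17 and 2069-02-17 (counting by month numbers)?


From May 2065 to February 2069
4 years * 12 = 48 months, minus 3 months = 45

45 months


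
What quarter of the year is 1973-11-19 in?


Month: November (month 11)
Q1: Jan-Mar, Q2: Apr-Jun, Q3: Jul-Sep, Q4: Oct-Dec

Q4


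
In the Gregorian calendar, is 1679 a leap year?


Gregorian leap year rule: divisible by 4, but not by 100, unless also by 400.
1679 is not divisible by 4 -> not a leap year

No


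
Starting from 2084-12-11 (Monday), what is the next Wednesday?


Current: Monday
Target: Wednesday
Days ahead: 2

Next Wednesday: 2084-12-13


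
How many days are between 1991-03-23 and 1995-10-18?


From 1991-03-23 to 1995-10-18
1991-03-23: days before March = 31 + 28 = 59 (1991 is not a leap year); day of year = 59 + 23 = 82
1995-10-18: days before October = 31 + 28 + 31 + 30 + 31 + 30 + 31 + 31 + 30 = 273 (1995 is not a leap year); day of year = 273 + 18 = 291
Rest of 1991: 365 - 82 = 283
Full years 1992 (366), 1993 (365), 1994 (365): 1096
Total = 283 + 1096 + 291 = 1670

1670 days
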